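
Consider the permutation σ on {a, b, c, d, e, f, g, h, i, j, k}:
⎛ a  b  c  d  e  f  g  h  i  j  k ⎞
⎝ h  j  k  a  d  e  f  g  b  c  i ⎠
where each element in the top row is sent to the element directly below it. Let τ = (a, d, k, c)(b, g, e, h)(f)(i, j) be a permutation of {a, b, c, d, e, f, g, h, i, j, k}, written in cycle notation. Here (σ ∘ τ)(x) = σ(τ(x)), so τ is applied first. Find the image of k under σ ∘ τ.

(σ ∘ τ)(k) = σ(τ(k)). τ(k) = c, then σ(c) = k. So (σ ∘ τ)(k) = k.

k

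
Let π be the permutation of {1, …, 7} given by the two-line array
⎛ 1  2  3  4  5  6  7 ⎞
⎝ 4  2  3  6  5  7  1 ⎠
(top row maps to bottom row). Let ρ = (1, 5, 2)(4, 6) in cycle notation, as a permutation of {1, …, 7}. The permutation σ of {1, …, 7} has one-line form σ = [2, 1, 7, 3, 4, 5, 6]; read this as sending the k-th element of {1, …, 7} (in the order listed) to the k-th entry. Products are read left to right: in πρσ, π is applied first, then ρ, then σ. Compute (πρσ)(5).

Chase 5: π(5) = 5; ρ(5) = 2; σ(2) = 1. Hence (πρσ)(5) = 1.

1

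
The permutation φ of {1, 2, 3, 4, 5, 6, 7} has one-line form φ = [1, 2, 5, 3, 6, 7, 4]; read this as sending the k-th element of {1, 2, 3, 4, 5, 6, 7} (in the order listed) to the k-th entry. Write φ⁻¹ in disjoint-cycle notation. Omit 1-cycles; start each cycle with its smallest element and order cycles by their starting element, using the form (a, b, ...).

The cycle decomposition of φ is (3, 5, 6, 7, 4).
The inverse reverses every cycle; in canonical form, φ⁻¹ = (3, 4, 7, 6, 5).

(3, 4, 7, 6, 5)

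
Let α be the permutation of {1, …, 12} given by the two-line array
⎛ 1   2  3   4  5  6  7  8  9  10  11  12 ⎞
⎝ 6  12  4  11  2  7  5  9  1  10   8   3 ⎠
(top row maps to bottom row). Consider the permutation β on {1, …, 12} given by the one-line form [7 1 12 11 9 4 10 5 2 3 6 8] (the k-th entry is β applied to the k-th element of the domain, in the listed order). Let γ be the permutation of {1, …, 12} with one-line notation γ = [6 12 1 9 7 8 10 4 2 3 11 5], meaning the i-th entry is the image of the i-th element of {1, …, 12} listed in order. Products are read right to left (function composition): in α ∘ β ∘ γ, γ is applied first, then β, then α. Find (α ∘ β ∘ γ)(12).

Chase 12: γ(12) = 5; β(5) = 9; α(9) = 1. Hence (α ∘ β ∘ γ)(12) = 1.

1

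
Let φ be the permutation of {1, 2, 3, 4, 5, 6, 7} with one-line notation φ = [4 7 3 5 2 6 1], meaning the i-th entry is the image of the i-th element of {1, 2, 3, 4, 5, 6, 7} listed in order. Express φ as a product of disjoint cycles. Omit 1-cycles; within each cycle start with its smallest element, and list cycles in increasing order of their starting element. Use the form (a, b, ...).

Start at 1 and follow images: 1 → 4 → 5 → 2 → 7 → 1, giving the cycle (1, 4, 5, 2, 7).
Continuing from each remaining unvisited element yields (1, 4, 5, 2, 7).

(1, 4, 5, 2, 7)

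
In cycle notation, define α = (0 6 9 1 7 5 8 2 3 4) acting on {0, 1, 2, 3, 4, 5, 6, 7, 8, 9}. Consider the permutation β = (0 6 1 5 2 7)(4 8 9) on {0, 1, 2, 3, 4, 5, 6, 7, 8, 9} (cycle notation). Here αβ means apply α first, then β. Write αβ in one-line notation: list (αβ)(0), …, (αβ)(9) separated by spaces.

(αβ)(x) = β(α(x)). Computing each image: β(α(0)) = β(6) = 1, β(α(1)) = β(7) = 0, β(α(2)) = β(3) = 3, β(α(3)) = β(4) = 8, β(α(4)) = β(0) = 6, β(α(5)) = β(8) = 9, β(α(6)) = β(9) = 4, β(α(7)) = β(5) = 2, β(α(8)) = β(2) = 7, β(α(9)) = β(1) = 5.
Hence αβ = [1 0 3 8 6 9 4 2 7 5].

1 0 3 8 6 9 4 2 7 5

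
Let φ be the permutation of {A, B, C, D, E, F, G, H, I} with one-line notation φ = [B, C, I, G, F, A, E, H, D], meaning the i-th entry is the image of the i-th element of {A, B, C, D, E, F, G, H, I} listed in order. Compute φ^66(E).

Tracing E → F → … returns to E after 8 steps, so E lies in an 8-cycle (A B C I D G E F).
On an 8-cycle, φ^8 is the identity, so φ^66 = φ^2 there (66 ≡ 2 mod 8).
Stepping 2 places around the cycle: E → F → A.

A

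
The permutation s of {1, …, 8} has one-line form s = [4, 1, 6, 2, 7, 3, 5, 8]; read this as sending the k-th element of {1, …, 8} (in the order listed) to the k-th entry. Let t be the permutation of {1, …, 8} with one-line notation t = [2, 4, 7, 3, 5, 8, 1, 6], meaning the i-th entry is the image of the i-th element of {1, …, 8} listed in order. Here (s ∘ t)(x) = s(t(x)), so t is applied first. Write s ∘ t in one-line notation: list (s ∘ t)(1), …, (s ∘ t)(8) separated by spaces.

1 2 5 6 7 8 4 3

Chase each element through t then s: 1 → 2 → 1; 2 → 4 → 2; 3 → 7 → 5; 4 → 3 → 6; 5 → 5 → 7; 6 → 8 → 8; 7 → 1 → 4; 8 → 6 → 3.
So s ∘ t in one-line form is 1 2 5 6 7 8 4 3.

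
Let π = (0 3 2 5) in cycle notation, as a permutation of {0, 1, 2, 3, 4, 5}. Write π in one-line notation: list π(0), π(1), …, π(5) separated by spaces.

Image by image: 0↦3, 1↦1, 2↦5, 3↦2, 4↦4, 5↦0.
Listing these in domain order gives 3 1 5 2 4 0.

3 1 5 2 4 0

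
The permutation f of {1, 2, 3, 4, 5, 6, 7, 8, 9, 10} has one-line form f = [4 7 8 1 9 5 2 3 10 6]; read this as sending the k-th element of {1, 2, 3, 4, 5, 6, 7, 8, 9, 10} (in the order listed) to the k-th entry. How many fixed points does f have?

No element satisfies f(x) = x, so there are 0 fixed points.

0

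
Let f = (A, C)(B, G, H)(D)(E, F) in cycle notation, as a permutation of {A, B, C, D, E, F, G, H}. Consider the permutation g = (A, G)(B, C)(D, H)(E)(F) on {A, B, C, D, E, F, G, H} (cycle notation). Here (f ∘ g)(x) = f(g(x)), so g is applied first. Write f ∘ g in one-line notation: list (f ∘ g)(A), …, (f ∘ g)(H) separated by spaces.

(f ∘ g)(x) = f(g(x)). Computing each image: f(g(A)) = f(G) = H, f(g(B)) = f(C) = A, f(g(C)) = f(B) = G, f(g(D)) = f(H) = B, f(g(E)) = f(E) = F, f(g(F)) = f(F) = E, f(g(G)) = f(A) = C, f(g(H)) = f(D) = D.
Hence f ∘ g = [H A G B F E C D].

H A G B F E C D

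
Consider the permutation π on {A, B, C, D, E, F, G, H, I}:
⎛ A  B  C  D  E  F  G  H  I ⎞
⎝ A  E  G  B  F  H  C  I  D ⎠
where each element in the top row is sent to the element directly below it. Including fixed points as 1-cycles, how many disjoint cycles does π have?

The cycle decomposition is (A)(B, E, F, H, I, D)(C, G), which has 3 cycles (counting 1-cycles).

3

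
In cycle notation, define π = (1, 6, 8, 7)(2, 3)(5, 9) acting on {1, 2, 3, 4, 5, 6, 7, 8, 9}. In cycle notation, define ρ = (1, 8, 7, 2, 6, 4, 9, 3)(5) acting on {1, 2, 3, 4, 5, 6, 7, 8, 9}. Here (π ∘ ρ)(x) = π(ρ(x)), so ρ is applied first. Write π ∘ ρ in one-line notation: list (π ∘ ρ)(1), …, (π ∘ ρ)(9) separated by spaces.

7 8 6 5 9 4 3 1 2

For each element, apply ρ then π: 1 → 8 → 7; 2 → 6 → 8; 3 → 1 → 6; 4 → 9 → 5; 5 → 5 → 9; 6 → 4 → 4; 7 → 2 → 3; 8 → 7 → 1; 9 → 3 → 2.
So π ∘ ρ in one-line form is 7 8 6 5 9 4 3 1 2.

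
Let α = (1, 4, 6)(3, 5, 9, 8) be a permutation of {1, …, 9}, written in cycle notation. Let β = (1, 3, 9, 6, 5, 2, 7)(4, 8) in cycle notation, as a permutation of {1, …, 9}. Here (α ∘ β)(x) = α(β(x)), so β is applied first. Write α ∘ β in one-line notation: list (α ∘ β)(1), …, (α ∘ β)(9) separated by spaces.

(α ∘ β)(x) = α(β(x)). Computing each image: α(β(1)) = α(3) = 5, α(β(2)) = α(7) = 7, α(β(3)) = α(9) = 8, α(β(4)) = α(8) = 3, α(β(5)) = α(2) = 2, α(β(6)) = α(5) = 9, α(β(7)) = α(1) = 4, α(β(8)) = α(4) = 6, α(β(9)) = α(6) = 1.
Hence α ∘ β = [5 7 8 3 2 9 4 6 1].

5 7 8 3 2 9 4 6 1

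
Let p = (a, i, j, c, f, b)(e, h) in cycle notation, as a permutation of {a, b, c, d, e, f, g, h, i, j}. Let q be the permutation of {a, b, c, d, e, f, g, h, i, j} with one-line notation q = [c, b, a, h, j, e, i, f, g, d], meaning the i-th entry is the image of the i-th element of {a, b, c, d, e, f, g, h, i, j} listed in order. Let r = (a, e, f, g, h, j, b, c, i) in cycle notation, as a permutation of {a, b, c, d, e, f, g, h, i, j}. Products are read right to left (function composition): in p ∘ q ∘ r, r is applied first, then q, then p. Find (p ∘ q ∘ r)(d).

(p ∘ q ∘ r)(d) = p(q(r(d))). r(d) = d, then q(d) = h, then p(h) = e, so the result is e.

e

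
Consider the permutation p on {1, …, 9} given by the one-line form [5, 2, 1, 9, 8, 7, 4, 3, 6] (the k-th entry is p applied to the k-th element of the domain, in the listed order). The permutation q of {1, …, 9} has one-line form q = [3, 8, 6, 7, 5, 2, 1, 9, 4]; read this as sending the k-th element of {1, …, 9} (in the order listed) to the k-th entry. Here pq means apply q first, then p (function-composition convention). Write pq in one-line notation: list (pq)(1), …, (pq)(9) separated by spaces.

1 3 7 4 8 2 5 6 9

For each element, apply q then p: 1 → 3 → 1; 2 → 8 → 3; 3 → 6 → 7; 4 → 7 → 4; 5 → 5 → 8; 6 → 2 → 2; 7 → 1 → 5; 8 → 9 → 6; 9 → 4 → 9.
So pq in one-line form is 1 3 7 4 8 2 5 6 9.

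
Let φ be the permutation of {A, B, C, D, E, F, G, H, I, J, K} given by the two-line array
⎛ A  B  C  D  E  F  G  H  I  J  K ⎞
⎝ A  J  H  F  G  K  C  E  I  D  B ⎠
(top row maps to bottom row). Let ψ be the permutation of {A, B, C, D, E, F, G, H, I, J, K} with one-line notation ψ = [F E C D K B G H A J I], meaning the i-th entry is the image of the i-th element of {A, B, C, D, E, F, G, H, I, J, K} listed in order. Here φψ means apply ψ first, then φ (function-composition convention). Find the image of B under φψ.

G

First apply ψ: ψ(B) = E, then φ(E) = G. Thus (φψ)(B) = G.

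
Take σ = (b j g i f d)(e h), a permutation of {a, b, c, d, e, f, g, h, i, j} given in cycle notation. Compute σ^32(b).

b lies in the 6-cycle (b j g i f d).
On a 6-cycle, σ^6 is the identity, so σ^32 = σ^2 there (32 ≡ 2 mod 6).
Advancing 2 steps from b: b → j → g.

g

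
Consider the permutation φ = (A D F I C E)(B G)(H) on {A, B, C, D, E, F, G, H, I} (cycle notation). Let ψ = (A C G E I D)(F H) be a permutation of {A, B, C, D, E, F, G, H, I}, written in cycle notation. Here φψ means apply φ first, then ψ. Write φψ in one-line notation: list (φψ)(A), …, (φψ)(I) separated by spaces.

(φψ)(x) = ψ(φ(x)). Computing each image: ψ(φ(A)) = ψ(D) = A, ψ(φ(B)) = ψ(G) = E, ψ(φ(C)) = ψ(E) = I, ψ(φ(D)) = ψ(F) = H, ψ(φ(E)) = ψ(A) = C, ψ(φ(F)) = ψ(I) = D, ψ(φ(G)) = ψ(B) = B, ψ(φ(H)) = ψ(H) = F, ψ(φ(I)) = ψ(C) = G.
Hence φψ = [A E I H C D B F G].

A E I H C D B F G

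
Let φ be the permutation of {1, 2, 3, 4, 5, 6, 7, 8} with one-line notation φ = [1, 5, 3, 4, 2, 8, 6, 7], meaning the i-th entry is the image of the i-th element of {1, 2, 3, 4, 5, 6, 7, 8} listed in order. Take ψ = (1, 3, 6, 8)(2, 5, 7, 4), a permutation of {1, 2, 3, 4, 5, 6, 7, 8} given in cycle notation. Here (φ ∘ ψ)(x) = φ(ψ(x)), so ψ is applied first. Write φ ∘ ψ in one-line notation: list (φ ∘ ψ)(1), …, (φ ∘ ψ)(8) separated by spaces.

3 2 8 5 6 7 4 1

For each element, apply ψ then φ: 1 → 3 → 3; 2 → 5 → 2; 3 → 6 → 8; 4 → 2 → 5; 5 → 7 → 6; 6 → 8 → 7; 7 → 4 → 4; 8 → 1 → 1.
Collecting the images, φ ∘ ψ = [3 2 8 5 6 7 4 1].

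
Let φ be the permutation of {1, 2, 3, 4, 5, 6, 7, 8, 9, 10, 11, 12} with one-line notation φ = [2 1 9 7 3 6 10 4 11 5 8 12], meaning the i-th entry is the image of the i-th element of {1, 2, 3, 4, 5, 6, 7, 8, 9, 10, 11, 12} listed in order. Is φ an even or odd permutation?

In disjoint-cycle form the cycle lengths are 8, 2, 1, 1.
A cycle is odd iff its length is even; φ has 2 even-length cycles, so sgn(φ) = (−1)^2 and φ is even.

even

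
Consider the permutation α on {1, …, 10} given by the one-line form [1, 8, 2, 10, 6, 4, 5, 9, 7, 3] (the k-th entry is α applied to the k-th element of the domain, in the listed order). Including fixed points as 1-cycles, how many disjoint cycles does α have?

The cycle decomposition is (1)(2 8 9 7 5 6 4 10 3), which has 2 cycles (counting 1-cycles).

2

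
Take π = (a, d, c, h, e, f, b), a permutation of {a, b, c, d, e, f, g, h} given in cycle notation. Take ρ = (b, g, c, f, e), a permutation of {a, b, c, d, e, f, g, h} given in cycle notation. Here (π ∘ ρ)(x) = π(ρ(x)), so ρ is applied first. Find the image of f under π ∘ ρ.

(π ∘ ρ)(f) = π(ρ(f)). ρ(f) = e, then π(e) = f. So (π ∘ ρ)(f) = f.

f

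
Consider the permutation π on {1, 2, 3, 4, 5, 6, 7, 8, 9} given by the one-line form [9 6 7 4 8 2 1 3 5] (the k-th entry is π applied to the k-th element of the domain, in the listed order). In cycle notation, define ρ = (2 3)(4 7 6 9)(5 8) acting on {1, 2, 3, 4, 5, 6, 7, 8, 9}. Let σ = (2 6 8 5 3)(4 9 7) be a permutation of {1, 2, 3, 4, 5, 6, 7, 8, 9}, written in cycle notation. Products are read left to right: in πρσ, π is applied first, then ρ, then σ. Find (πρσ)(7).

Chase 7: π(7) = 1; ρ(1) = 1; σ(1) = 1. Hence (πρσ)(7) = 1.

1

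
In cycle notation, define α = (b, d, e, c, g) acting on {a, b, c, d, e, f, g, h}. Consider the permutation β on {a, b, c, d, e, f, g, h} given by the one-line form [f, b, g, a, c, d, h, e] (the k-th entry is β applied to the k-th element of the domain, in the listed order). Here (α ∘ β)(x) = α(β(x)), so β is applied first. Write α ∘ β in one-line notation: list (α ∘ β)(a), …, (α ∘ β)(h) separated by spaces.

(α ∘ β)(x) = α(β(x)). Computing each image: α(β(a)) = α(f) = f, α(β(b)) = α(b) = d, α(β(c)) = α(g) = b, α(β(d)) = α(a) = a, α(β(e)) = α(c) = g, α(β(f)) = α(d) = e, α(β(g)) = α(h) = h, α(β(h)) = α(e) = c.
Hence α ∘ β = [f d b a g e h c].

f d b a g e h c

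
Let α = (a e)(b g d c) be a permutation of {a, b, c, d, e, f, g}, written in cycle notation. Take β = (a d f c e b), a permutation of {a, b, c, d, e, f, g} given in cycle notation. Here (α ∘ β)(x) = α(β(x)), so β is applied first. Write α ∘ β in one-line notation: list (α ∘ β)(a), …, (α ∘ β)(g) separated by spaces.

Chase each element through β then α: a → d → c; b → a → e; c → e → a; d → f → f; e → b → g; f → c → b; g → g → d.
Collecting the images, α ∘ β = [c e a f g b d].

c e a f g b d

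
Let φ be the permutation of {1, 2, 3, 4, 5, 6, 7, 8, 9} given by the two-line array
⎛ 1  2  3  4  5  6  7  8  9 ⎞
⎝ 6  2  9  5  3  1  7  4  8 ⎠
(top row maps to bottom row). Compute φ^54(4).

Tracing 4 → 5 → … returns to 4 after 5 steps, so 4 lies in a 5-cycle (3 9 8 4 5).
On a 5-cycle, φ^5 is the identity, so φ^54 = φ^4 there (54 ≡ 4 mod 5).
Advancing 4 steps from 4: 4 → 5 → 3 → 9 → 8.

8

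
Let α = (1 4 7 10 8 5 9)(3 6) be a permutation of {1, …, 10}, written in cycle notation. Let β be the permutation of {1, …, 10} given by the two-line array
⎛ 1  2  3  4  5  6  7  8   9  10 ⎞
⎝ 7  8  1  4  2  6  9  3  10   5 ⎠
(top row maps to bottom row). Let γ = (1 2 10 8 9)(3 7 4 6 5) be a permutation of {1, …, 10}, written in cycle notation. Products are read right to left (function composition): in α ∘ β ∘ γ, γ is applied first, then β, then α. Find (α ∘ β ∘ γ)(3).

1

Apply the permutations in order: γ(3) = 7, then β(7) = 9, then α(9) = 1. So (α ∘ β ∘ γ)(3) = 1.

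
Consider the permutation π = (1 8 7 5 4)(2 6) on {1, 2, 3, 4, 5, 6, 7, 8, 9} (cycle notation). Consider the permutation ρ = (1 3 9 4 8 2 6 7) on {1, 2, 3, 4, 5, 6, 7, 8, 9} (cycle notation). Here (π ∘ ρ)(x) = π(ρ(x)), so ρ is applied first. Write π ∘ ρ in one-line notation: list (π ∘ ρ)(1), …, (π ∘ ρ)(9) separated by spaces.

(π ∘ ρ)(x) = π(ρ(x)). Computing each image: π(ρ(1)) = π(3) = 3, π(ρ(2)) = π(6) = 2, π(ρ(3)) = π(9) = 9, π(ρ(4)) = π(8) = 7, π(ρ(5)) = π(5) = 4, π(ρ(6)) = π(7) = 5, π(ρ(7)) = π(1) = 8, π(ρ(8)) = π(2) = 6, π(ρ(9)) = π(4) = 1.
Hence π ∘ ρ = [3 2 9 7 4 5 8 6 1].

3 2 9 7 4 5 8 6 1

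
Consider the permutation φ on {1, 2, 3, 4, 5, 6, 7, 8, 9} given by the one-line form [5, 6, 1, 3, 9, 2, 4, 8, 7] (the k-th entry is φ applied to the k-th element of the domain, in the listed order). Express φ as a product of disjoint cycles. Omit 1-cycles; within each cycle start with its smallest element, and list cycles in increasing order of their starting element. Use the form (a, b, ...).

From 1: 1 → 5 → 9 → 7 → 4 → 3 → 1, closing the cycle (1, 5, 9, 7, 4, 3).
Continuing from each remaining unvisited element yields (1, 5, 9, 7, 4, 3)(2, 6).

(1, 5, 9, 7, 4, 3)(2, 6)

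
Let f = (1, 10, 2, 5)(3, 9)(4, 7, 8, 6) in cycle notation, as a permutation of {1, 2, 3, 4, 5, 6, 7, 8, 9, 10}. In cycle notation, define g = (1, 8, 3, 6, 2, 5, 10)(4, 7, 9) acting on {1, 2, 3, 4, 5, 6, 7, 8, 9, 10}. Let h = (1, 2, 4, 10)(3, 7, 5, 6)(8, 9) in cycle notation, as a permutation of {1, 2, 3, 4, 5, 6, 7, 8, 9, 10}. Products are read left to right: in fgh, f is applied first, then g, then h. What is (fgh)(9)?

Apply the permutations in order: f(9) = 3, then g(3) = 6, then h(6) = 3. So (fgh)(9) = 3.

3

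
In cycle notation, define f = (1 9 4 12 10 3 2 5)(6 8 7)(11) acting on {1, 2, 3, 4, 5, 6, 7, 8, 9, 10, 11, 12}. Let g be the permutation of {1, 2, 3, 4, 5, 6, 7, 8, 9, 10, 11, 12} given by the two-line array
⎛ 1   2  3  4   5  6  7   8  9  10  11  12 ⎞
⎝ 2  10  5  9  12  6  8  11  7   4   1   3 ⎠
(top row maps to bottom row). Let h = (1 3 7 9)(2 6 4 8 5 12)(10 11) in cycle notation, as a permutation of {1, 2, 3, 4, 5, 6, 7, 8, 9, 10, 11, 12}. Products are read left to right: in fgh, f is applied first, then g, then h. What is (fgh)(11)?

3

Chase 11: f(11) = 11; g(11) = 1; h(1) = 3. Hence (fgh)(11) = 3.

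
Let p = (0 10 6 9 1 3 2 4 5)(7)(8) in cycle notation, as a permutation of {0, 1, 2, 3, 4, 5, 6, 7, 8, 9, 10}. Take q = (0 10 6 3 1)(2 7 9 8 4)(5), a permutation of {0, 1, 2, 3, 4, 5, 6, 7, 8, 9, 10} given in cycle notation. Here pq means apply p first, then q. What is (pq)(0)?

p(0) = 10, then q(10) = 6; composing gives (pq)(0) = 6.

6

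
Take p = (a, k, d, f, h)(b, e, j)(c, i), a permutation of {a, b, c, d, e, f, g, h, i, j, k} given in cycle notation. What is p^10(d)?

d

d lies in the 5-cycle (a, k, d, f, h).
Powers repeat with period 5 on this cycle, and 10 mod 5 = 0, so p^10(d) = p^0(d).
So p^10(d) = d.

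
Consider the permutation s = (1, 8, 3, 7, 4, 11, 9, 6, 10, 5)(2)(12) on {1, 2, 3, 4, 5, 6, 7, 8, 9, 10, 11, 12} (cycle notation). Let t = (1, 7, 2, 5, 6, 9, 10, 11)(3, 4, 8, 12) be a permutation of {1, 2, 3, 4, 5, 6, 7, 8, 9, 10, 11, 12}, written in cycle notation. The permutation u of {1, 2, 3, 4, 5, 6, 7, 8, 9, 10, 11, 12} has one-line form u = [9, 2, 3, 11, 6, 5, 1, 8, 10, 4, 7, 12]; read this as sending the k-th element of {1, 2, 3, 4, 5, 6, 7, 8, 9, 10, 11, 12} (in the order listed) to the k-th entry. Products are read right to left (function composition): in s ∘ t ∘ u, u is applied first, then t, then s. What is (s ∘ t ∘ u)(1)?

Chase 1: u(1) = 9; t(9) = 10; s(10) = 5. Hence (s ∘ t ∘ u)(1) = 5.

5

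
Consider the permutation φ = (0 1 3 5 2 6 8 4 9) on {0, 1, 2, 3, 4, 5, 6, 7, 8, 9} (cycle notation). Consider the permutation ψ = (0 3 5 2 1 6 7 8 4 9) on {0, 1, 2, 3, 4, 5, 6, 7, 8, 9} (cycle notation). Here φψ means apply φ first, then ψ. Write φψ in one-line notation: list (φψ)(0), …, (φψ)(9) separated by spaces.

(φψ)(x) = ψ(φ(x)). Computing each image: ψ(φ(0)) = ψ(1) = 6, ψ(φ(1)) = ψ(3) = 5, ψ(φ(2)) = ψ(6) = 7, ψ(φ(3)) = ψ(5) = 2, ψ(φ(4)) = ψ(9) = 0, ψ(φ(5)) = ψ(2) = 1, ψ(φ(6)) = ψ(8) = 4, ψ(φ(7)) = ψ(7) = 8, ψ(φ(8)) = ψ(4) = 9, ψ(φ(9)) = ψ(0) = 3.
Hence φψ = [6 5 7 2 0 1 4 8 9 3].

6 5 7 2 0 1 4 8 9 3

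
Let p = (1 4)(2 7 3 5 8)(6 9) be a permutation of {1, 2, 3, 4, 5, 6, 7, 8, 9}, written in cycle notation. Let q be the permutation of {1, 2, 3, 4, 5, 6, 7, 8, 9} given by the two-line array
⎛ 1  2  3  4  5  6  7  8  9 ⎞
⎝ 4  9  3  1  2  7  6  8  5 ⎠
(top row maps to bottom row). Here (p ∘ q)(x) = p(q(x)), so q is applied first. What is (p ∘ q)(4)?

First apply q: q(4) = 1, then p(1) = 4. Thus (p ∘ q)(4) = 4.

4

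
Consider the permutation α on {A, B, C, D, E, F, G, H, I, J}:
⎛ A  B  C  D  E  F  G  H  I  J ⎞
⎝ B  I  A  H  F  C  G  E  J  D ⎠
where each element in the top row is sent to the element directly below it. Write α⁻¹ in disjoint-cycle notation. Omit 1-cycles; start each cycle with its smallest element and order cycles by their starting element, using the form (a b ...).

First write α in disjoint cycles: (A B I J D H E F C).
The inverse reverses every cycle; in canonical form, α⁻¹ = (A C F E H D J I B).

(A C F E H D J I B)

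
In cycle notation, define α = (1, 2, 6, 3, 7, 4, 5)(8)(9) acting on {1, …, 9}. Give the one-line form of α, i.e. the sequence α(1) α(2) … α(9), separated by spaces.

Reading each image from the cycles: 1↦2, 2↦6, 3↦7, 4↦5, 5↦1, 6↦3, 7↦4, 8↦8, 9↦9.
So the one-line form is 2 6 7 5 1 3 4 8 9.

2 6 7 5 1 3 4 8 9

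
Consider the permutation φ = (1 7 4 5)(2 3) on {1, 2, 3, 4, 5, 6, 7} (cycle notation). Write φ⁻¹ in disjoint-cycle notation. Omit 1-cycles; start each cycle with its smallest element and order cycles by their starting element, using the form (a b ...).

(1 5 4 7)(2 3)

Inverting a permutation written in cycle notation just reverses the order within every cycle.
After reversing and putting each cycle's least element first, φ⁻¹ = (1 5 4 7)(2 3).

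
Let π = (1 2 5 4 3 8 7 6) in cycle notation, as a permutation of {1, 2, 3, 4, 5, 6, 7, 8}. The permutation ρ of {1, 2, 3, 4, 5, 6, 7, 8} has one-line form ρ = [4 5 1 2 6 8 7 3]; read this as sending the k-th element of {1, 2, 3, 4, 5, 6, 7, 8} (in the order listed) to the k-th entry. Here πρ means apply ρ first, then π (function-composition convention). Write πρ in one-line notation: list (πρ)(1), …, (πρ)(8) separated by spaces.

(πρ)(x) = π(ρ(x)). Computing each image: π(ρ(1)) = π(4) = 3, π(ρ(2)) = π(5) = 4, π(ρ(3)) = π(1) = 2, π(ρ(4)) = π(2) = 5, π(ρ(5)) = π(6) = 1, π(ρ(6)) = π(8) = 7, π(ρ(7)) = π(7) = 6, π(ρ(8)) = π(3) = 8.
Hence πρ = [3 4 2 5 1 7 6 8].

3 4 2 5 1 7 6 8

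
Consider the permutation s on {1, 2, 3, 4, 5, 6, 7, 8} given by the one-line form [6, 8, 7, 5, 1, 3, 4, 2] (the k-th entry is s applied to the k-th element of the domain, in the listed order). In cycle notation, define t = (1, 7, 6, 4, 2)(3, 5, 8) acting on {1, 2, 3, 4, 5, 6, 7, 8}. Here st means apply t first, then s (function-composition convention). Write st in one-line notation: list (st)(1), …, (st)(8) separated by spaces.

Chase each element through t then s: 1 → 7 → 4; 2 → 1 → 6; 3 → 5 → 1; 4 → 2 → 8; 5 → 8 → 2; 6 → 4 → 5; 7 → 6 → 3; 8 → 3 → 7.
So st in one-line form is 4 6 1 8 2 5 3 7.

4 6 1 8 2 5 3 7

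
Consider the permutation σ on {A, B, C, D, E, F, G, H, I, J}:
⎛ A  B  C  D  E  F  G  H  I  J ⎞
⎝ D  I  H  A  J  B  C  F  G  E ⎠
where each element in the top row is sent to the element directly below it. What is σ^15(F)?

G

Tracing F → B → … returns to F after 6 steps, so F lies in a 6-cycle (B, I, G, C, H, F).
Powers repeat with period 6 on this cycle, and 15 mod 6 = 3, so σ^15(F) = σ^3(F).
Stepping 3 places around the cycle: F → B → I → G.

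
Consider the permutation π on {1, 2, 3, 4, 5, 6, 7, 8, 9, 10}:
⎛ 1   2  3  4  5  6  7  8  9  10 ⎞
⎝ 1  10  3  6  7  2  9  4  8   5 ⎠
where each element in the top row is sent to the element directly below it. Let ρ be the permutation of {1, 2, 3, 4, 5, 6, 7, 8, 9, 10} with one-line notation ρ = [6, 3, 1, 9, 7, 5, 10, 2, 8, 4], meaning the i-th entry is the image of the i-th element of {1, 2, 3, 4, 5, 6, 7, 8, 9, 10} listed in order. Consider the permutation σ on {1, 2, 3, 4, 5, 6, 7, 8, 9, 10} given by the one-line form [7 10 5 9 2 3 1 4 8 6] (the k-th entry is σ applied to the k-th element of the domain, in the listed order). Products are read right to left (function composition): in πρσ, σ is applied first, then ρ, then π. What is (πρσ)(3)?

Apply the permutations in order: σ(3) = 5, then ρ(5) = 7, then π(7) = 9. So (πρσ)(3) = 9.

9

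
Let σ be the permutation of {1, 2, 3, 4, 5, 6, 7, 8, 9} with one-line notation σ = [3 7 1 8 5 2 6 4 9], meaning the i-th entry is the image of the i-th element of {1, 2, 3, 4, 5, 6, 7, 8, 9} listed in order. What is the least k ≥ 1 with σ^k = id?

Writing σ as disjoint cycles, the cycle lengths are 3, 2, 2, 1, 1.
The order of σ is the least common multiple of its cycle lengths: lcm(3, 2, 2) = 6.

6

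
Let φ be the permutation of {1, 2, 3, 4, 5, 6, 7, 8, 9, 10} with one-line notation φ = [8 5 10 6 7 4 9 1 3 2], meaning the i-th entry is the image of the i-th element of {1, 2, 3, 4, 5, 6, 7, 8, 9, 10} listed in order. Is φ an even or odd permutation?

odd

In disjoint-cycle form the cycle lengths are 6, 2, 2.
A cycle of length ℓ contributes ℓ−1 transpositions, so φ is a product of 5 + 1 + 1 = 7 transpositions — odd.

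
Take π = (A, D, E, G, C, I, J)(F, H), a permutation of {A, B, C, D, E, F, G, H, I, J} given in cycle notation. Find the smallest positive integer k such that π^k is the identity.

14

The cycle type of π is (7, 2, 1).
The order of π is the least common multiple of its cycle lengths: lcm(7, 2) = 14.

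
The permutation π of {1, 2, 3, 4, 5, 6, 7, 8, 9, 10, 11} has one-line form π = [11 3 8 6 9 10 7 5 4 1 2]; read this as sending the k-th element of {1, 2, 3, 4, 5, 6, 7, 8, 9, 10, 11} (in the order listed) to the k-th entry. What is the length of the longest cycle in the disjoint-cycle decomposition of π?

Decomposing into disjoint cycles gives (1 11 2 3 8 5 9 4 6 10); the longest has length 10.

10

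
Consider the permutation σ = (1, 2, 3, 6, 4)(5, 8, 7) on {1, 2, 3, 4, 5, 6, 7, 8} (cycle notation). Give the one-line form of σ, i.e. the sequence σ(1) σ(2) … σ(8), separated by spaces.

2 3 6 1 8 4 5 7

Each element maps to the next entry in its cycle (wrapping to the front): 1↦2, 2↦3, 3↦6, 4↦1, 5↦8, 6↦4, 7↦5, 8↦7.
Listing these in domain order gives 2 3 6 1 8 4 5 7.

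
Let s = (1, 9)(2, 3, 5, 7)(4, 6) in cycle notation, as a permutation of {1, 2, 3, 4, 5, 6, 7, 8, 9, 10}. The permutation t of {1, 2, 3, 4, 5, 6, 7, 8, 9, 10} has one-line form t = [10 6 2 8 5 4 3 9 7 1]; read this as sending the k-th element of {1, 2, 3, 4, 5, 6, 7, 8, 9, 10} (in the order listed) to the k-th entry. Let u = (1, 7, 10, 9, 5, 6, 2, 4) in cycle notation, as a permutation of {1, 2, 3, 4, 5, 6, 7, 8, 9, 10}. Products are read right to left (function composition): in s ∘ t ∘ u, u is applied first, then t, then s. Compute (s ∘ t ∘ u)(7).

Apply the permutations in order: u(7) = 10, then t(10) = 1, then s(1) = 9. So (s ∘ t ∘ u)(7) = 9.

9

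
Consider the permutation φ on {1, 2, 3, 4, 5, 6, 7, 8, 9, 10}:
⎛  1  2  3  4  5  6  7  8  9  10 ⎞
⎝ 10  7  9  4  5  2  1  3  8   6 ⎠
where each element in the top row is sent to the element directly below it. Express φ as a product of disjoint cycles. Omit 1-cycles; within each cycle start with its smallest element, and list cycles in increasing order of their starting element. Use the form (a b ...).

Iterating φ from 1 gives 1 → 10 → 6 → 2 → 7 → 1; that is the 5-cycle (1 10 6 2 7).
Continuing from each remaining unvisited element yields (1 10 6 2 7)(3 9 8).

(1 10 6 2 7)(3 9 8)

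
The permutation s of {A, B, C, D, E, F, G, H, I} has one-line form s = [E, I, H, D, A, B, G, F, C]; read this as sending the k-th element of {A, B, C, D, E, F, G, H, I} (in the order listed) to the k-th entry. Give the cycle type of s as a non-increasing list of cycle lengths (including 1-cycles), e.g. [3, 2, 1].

[5, 2, 1, 1]

The disjoint cycles are (A E)(B I C H F)(D)(G), with lengths 5, 2, 1, 1 in non-increasing order.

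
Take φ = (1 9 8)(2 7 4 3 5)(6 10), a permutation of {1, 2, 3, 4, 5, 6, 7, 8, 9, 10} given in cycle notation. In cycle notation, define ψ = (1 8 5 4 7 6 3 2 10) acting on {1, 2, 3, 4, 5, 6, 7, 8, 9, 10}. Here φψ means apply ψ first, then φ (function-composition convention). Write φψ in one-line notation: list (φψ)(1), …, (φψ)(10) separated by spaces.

Chase each element through ψ then φ: 1 → 8 → 1; 2 → 10 → 6; 3 → 2 → 7; 4 → 7 → 4; 5 → 4 → 3; 6 → 3 → 5; 7 → 6 → 10; 8 → 5 → 2; 9 → 9 → 8; 10 → 1 → 9.
So φψ in one-line form is 1 6 7 4 3 5 10 2 8 9.

1 6 7 4 3 5 10 2 8 9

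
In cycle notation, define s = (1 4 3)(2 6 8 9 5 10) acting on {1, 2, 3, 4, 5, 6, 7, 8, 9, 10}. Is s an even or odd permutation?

odd

The cycle lengths are 6, 3, 1.
A cycle of length ℓ contributes ℓ−1 transpositions, so s is a product of 5 + 2 = 7 transpositions — odd.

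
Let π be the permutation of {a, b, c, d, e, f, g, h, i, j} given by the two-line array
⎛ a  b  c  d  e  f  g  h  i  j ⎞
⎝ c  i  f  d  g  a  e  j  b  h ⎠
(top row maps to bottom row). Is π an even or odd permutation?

In disjoint-cycle form the cycle lengths are 3, 2, 2, 2, 1.
A cycle of length ℓ contributes ℓ−1 transpositions, so π is a product of 2 + 1 + 1 + 1 = 5 transpositions — odd.

odd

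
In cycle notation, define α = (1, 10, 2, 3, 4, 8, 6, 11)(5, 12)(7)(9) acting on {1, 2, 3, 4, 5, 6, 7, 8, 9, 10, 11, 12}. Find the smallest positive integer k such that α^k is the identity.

The cycle type of α is (8, 2, 1, 1).
Since disjoint cycles commute, ord(α) = lcm(8, 2) = 8.

8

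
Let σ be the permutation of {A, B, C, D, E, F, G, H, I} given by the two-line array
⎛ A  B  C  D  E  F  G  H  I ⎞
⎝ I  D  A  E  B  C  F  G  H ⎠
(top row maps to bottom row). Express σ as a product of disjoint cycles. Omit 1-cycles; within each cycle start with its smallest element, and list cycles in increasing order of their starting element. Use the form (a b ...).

Start at A and follow images: A → I → H → G → F → C → A, giving the cycle (A I H G F C).
Continuing from each remaining unvisited element yields (A I H G F C)(B D E).

(A I H G F C)(B D E)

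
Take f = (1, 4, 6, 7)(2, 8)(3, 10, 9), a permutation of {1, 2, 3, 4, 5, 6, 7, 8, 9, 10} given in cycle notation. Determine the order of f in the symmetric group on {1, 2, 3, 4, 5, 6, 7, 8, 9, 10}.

The disjoint cycles have lengths 4, 3, 2, 1.
The order of f is the least common multiple of its cycle lengths: lcm(4, 3, 2) = 12.

12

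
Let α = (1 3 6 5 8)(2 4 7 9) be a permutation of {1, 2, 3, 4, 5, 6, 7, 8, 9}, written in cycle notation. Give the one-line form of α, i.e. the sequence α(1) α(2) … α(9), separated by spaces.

Each element maps to the next entry in its cycle (wrapping to the front): 1↦3, 2↦4, 3↦6, 4↦7, 5↦8, 6↦5, 7↦9, 8↦1, 9↦2.
So the one-line form is 3 4 6 7 8 5 9 1 2.

3 4 6 7 8 5 9 1 2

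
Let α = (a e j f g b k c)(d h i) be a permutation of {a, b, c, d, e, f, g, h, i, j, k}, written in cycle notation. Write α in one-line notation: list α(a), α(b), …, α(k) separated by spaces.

Each element maps to the next entry in its cycle (wrapping to the front): a↦e, b↦k, c↦a, d↦h, e↦j, f↦g, g↦b, h↦i, i↦d, j↦f, k↦c.
So the one-line form is e k a h j g b i d f c.

e k a h j g b i d f c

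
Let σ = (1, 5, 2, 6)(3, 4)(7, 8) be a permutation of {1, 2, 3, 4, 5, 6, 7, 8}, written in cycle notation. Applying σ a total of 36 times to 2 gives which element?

2

2 lies in the 4-cycle (1, 5, 2, 6).
On a 4-cycle, σ^4 is the identity, so σ^36 = σ^0 there (36 ≡ 0 mod 4).
So σ^36(2) = 2.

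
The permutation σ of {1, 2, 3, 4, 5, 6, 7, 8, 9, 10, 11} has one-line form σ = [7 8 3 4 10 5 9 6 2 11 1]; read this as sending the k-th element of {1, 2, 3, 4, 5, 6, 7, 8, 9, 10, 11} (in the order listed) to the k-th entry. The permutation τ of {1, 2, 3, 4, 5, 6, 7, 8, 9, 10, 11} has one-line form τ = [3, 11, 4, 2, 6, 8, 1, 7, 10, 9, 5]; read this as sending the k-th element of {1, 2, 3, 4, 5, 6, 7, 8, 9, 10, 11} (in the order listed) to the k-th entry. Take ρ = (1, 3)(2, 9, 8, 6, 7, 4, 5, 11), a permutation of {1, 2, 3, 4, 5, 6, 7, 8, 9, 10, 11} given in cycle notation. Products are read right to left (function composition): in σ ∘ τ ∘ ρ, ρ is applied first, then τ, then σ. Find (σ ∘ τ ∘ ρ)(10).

2

(σ ∘ τ ∘ ρ)(10) = σ(τ(ρ(10))). ρ(10) = 10, then τ(10) = 9, then σ(9) = 2, so the result is 2.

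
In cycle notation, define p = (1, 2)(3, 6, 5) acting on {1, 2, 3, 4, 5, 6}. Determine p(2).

In the cycle (1, 2), 2 is followed by 1, so p(2) = 1.

1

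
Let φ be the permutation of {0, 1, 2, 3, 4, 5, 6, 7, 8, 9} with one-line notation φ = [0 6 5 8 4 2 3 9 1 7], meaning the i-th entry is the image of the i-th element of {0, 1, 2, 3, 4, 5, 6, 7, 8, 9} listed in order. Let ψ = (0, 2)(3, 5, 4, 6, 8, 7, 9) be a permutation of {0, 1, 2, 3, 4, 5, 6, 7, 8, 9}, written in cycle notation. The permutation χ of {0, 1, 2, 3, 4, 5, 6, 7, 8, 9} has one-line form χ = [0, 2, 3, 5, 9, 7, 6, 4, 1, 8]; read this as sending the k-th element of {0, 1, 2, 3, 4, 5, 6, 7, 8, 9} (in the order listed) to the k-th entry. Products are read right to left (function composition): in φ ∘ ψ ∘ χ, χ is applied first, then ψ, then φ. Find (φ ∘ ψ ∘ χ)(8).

Apply the permutations in order: χ(8) = 1, then ψ(1) = 1, then φ(1) = 6. So (φ ∘ ψ ∘ χ)(8) = 6.

6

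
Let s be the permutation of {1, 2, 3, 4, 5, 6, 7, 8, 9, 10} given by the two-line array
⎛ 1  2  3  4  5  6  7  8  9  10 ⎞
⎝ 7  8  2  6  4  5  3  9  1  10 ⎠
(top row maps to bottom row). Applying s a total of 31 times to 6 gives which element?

Tracing 6 → 5 → … returns to 6 after 3 steps, so 6 lies in a 3-cycle (4, 6, 5).
Since the cycle has length 3, s^31 acts on it the same as s^1 (31 mod 3 = 1).
Stepping 1 place around the cycle: 6 → 5.

5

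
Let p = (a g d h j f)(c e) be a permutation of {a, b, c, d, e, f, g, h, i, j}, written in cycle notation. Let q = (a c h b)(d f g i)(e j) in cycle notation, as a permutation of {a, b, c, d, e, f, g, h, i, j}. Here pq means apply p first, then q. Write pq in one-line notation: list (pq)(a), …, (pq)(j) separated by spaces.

(pq)(x) = q(p(x)). Computing each image: q(p(a)) = q(g) = i, q(p(b)) = q(b) = a, q(p(c)) = q(e) = j, q(p(d)) = q(h) = b, q(p(e)) = q(c) = h, q(p(f)) = q(a) = c, q(p(g)) = q(d) = f, q(p(h)) = q(j) = e, q(p(i)) = q(i) = d, q(p(j)) = q(f) = g.
Hence pq = [i a j b h c f e d g].

i a j b h c f e d g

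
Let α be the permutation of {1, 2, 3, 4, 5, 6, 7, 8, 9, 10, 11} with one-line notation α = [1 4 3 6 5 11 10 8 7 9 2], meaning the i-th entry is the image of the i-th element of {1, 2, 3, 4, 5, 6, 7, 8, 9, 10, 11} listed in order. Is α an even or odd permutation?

odd

In disjoint-cycle form the cycle lengths are 4, 3, 1, 1, 1, 1.
A cycle is odd iff its length is even; α has 1 even-length cycle, so sgn(α) = (−1)^1 and α is odd.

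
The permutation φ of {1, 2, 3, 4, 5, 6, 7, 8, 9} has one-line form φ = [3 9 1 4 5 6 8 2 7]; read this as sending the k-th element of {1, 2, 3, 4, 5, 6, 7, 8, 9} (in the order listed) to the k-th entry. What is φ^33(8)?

Tracing 8 → 2 → … returns to 8 after 4 steps, so 8 lies in a 4-cycle (2, 9, 7, 8).
On a 4-cycle, φ^4 is the identity, so φ^33 = φ^1 there (33 ≡ 1 mod 4).
Stepping 1 place around the cycle: 8 → 2.

2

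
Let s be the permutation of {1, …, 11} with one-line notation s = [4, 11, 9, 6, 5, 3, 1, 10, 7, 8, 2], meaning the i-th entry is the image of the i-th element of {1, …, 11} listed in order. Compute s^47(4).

Tracing 4 → 6 → … returns to 4 after 6 steps, so 4 lies in a 6-cycle (1 4 6 3 9 7).
Since the cycle has length 6, s^47 acts on it the same as s^5 (47 mod 6 = 5).
Stepping 5 places around the cycle: 4 → 6 → 3 → 9 → 7 → 1.

1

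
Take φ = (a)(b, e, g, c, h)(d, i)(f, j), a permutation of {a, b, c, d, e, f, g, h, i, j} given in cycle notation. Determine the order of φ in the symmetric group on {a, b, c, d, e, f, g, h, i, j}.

The disjoint cycles have lengths 5, 2, 2, 1.
The order of φ is the least common multiple of its cycle lengths: lcm(5, 2, 2) = 10.

10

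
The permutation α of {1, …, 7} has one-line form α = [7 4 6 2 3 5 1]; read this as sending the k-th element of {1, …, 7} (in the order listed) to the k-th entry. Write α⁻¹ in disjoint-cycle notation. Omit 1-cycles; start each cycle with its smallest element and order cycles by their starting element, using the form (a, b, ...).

(1, 7)(2, 4)(3, 5, 6)

First write α in disjoint cycles: (1, 7)(2, 4)(3, 6, 5).
The inverse reverses every cycle; in canonical form, α⁻¹ = (1, 7)(2, 4)(3, 5, 6).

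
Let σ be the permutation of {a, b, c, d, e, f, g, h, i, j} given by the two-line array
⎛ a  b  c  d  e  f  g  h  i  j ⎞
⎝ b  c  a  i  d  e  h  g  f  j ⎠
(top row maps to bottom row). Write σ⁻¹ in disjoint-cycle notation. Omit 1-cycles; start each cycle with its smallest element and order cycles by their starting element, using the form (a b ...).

The cycle decomposition of σ is (a b c)(d i f e)(g h).
Reversing each cycle (and rotating so the smallest element leads) gives σ⁻¹ = (a c b)(d e f i)(g h).

(a c b)(d e f i)(g h)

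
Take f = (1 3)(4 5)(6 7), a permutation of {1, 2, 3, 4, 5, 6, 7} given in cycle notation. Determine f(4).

5

4 appears in (4 5); the next entry (wrapping around) is 5.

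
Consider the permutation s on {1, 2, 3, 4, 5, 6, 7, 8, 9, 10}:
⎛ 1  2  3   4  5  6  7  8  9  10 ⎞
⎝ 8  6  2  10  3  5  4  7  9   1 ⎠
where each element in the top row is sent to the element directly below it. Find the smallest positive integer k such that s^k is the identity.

The disjoint-cycle form of s has cycle lengths 5, 4, 1.
The order of s is the least common multiple of its cycle lengths: lcm(5, 4) = 20.

20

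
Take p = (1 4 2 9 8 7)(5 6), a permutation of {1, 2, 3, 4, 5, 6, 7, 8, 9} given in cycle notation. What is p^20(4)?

9

4 lies in the 6-cycle (1 4 2 9 8 7).
Powers repeat with period 6 on this cycle, and 20 mod 6 = 2, so p^20(4) = p^2(4).
Advancing 2 steps from 4: 4 → 2 → 9.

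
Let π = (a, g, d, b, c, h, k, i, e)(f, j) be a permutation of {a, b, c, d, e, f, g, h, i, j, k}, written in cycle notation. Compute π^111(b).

b lies in the 9-cycle (a, g, d, b, c, h, k, i, e).
Since the cycle has length 9, π^111 acts on it the same as π^3 (111 mod 9 = 3).
Stepping 3 places around the cycle: b → c → h → k.

k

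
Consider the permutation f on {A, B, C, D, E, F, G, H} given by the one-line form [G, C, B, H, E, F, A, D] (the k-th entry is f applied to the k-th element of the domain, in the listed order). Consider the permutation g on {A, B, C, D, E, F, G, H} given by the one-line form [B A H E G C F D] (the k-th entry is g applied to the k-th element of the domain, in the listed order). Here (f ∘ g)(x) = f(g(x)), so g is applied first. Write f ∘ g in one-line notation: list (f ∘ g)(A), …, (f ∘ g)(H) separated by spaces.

C G D E A B F H

(f ∘ g)(x) = f(g(x)). Computing each image: f(g(A)) = f(B) = C, f(g(B)) = f(A) = G, f(g(C)) = f(H) = D, f(g(D)) = f(E) = E, f(g(E)) = f(G) = A, f(g(F)) = f(C) = B, f(g(G)) = f(F) = F, f(g(H)) = f(D) = H.
Hence f ∘ g = [C G D E A B F H].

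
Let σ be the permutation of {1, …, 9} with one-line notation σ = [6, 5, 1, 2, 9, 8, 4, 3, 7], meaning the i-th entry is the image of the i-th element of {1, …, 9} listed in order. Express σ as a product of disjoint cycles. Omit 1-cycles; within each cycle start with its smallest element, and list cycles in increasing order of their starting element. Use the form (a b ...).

Start at 1 and follow images: 1 → 6 → 8 → 3 → 1, giving the cycle (1 6 8 3).
Continuing from each remaining unvisited element yields (1 6 8 3)(2 5 9 7 4).

(1 6 8 3)(2 5 9 7 4)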